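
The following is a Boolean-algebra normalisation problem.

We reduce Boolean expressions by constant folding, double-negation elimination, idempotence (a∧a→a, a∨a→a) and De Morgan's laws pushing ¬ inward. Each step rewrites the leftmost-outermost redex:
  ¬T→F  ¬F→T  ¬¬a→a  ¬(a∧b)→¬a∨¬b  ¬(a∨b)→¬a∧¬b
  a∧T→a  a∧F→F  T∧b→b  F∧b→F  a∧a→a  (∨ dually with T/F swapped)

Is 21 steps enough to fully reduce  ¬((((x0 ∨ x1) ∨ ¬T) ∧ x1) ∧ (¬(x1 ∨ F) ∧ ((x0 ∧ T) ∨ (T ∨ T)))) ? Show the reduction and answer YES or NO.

  start: ¬((((x0 ∨ x1) ∨ ¬T) ∧ x1) ∧ (¬(x1 ∨ F) ∧ ((x0 ∧ T) ∨ (T ∨ T))))
  →1  ¬(((x0 ∨ x1) ∨ ¬T) ∧ x1) ∨ ¬(¬(x1 ∨ F) ∧ ((x0 ∧ T) ∨ (T ∨ T)))
  →2  (¬((x0 ∨ x1) ∨ ¬T) ∨ ¬x1) ∨ ¬(¬(x1 ∨ F) ∧ ((x0 ∧ T) ∨ (T ∨ T)))
  →3  ((¬(x0 ∨ x1) ∧ ¬¬T) ∨ ¬x1) ∨ ¬(¬(x1 ∨ F) ∧ ((x0 ∧ T) ∨ (T ∨ T)))
  →4  (((¬x0 ∧ ¬x1) ∧ ¬¬T) ∨ ¬x1) ∨ ¬(¬(x1 ∨ F) ∧ ((x0 ∧ T) ∨ (T ∨ T)))
  →5  (((¬x0 ∧ ¬x1) ∧ T) ∨ ¬x1) ∨ ¬(¬(x1 ∨ F) ∧ ((x0 ∧ T) ∨ (T ∨ T)))
  →6  ((¬x0 ∧ ¬x1) ∨ ¬x1) ∨ ¬(¬(x1 ∨ F) ∧ ((x0 ∧ T) ∨ (T ∨ T)))
  →7  ((¬x0 ∧ ¬x1) ∨ ¬x1) ∨ (¬¬(x1 ∨ F) ∨ ¬((x0 ∧ T) ∨ (T ∨ T)))
  →8  ((¬x0 ∧ ¬x1) ∨ ¬x1) ∨ ((x1 ∨ F) ∨ ¬((x0 ∧ T) ∨ (T ∨ T)))
  →9  ((¬x0 ∧ ¬x1) ∨ ¬x1) ∨ (x1 ∨ ¬((x0 ∧ T) ∨ (T ∨ T)))
  →10  ((¬x0 ∧ ¬x1) ∨ ¬x1) ∨ (x1 ∨ (¬(x0 ∧ T) ∧ ¬(T ∨ T)))
  →11  ((¬x0 ∧ ¬x1) ∨ ¬x1) ∨ (x1 ∨ ((¬x0 ∨ ¬T) ∧ ¬(T ∨ T)))
  →12  ((¬x0 ∧ ¬x1) ∨ ¬x1) ∨ (x1 ∨ ((¬x0 ∨ F) ∧ ¬(T ∨ T)))
  →13  ((¬x0 ∧ ¬x1) ∨ ¬x1) ∨ (x1 ∨ (¬x0 ∧ ¬(T ∨ T)))
  →14  ((¬x0 ∧ ¬x1) ∨ ¬x1) ∨ (x1 ∨ (¬x0 ∧ (¬T ∧ ¬T)))
  →15  ((¬x0 ∧ ¬x1) ∨ ¬x1) ∨ (x1 ∨ (¬x0 ∧ ¬T))
  →16  ((¬x0 ∧ ¬x1) ∨ ¬x1) ∨ (x1 ∨ (¬x0 ∧ F))
  →17  ((¬x0 ∧ ¬x1) ∨ ¬x1) ∨ (x1 ∨ F)
  →18  ((¬x0 ∧ ¬x1) ∨ ¬x1) ∨ x1

Answer: YES — reaches normal form ((¬x0 ∧ ¬x1) ∨ ¬x1) ∨ x1 in 18 ≤ 21 steps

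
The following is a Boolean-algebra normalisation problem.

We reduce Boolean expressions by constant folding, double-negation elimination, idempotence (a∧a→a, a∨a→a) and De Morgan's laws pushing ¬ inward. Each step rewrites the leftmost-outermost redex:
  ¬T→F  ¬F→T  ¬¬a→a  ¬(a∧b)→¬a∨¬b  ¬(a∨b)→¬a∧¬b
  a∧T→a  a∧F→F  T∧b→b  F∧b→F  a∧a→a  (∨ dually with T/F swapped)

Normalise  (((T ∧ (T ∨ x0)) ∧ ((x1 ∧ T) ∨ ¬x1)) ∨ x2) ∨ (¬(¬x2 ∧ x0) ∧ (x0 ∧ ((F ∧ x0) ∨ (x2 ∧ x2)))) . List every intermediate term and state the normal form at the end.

Answer: normal form = ((x1 ∨ ¬x1) ∨ x2) ∨ ((x2 ∨ ¬x0) ∧ (x0 ∧ x2))  (in 9 steps)

Reduction:
  start: (((T ∧ (T ∨ x0)) ∧ ((x1 ∧ T) ∨ ¬x1)) ∨ x2) ∨ (¬(¬x2 ∧ x0) ∧ (x0 ∧ ((F ∧ x0) ∨ (x2 ∧ x2))))
  →1  (((T ∨ x0) ∧ ((x1 ∧ T) ∨ ¬x1)) ∨ x2) ∨ (¬(¬x2 ∧ x0) ∧ (x0 ∧ ((F ∧ x0) ∨ (x2 ∧ x2))))
  →2  ((T ∧ ((x1 ∧ T) ∨ ¬x1)) ∨ x2) ∨ (¬(¬x2 ∧ x0) ∧ (x0 ∧ ((F ∧ x0) ∨ (x2 ∧ x2))))
  →3  (((x1 ∧ T) ∨ ¬x1) ∨ x2) ∨ (¬(¬x2 ∧ x0) ∧ (x0 ∧ ((F ∧ x0) ∨ (x2 ∧ x2))))
  →4  ((x1 ∨ ¬x1) ∨ x2) ∨ (¬(¬x2 ∧ x0) ∧ (x0 ∧ ((F ∧ x0) ∨ (x2 ∧ x2))))
  →5  ((x1 ∨ ¬x1) ∨ x2) ∨ ((¬¬x2 ∨ ¬x0) ∧ (x0 ∧ ((F ∧ x0) ∨ (x2 ∧ x2))))
  →6  ((x1 ∨ ¬x1) ∨ x2) ∨ ((x2 ∨ ¬x0) ∧ (x0 ∧ ((F ∧ x0) ∨ (x2 ∧ x2))))
  →7  ((x1 ∨ ¬x1) ∨ x2) ∨ ((x2 ∨ ¬x0) ∧ (x0 ∧ (F ∨ (x2 ∧ x2))))
  →8  ((x1 ∨ ¬x1) ∨ x2) ∨ ((x2 ∨ ¬x0) ∧ (x0 ∧ (x2 ∧ x2)))
  →9  ((x1 ∨ ¬x1) ∨ x2) ∨ ((x2 ∨ ¬x0) ∧ (x0 ∧ x2))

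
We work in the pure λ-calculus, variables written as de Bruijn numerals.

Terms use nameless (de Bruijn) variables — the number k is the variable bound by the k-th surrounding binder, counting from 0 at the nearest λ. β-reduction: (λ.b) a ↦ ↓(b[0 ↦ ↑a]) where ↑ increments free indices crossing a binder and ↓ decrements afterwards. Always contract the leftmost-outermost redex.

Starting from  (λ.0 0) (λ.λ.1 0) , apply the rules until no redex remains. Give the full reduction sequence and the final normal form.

Answer: normal form = λ.λ.1 0  (in 3 steps)

Reduction:
  start: (λ.0 0) (λ.λ.1 0)
  →1  (λ.λ.1 0) (λ.λ.1 0)
  →2  λ.(λ.λ.1 0) 0
  →3  λ.λ.1 0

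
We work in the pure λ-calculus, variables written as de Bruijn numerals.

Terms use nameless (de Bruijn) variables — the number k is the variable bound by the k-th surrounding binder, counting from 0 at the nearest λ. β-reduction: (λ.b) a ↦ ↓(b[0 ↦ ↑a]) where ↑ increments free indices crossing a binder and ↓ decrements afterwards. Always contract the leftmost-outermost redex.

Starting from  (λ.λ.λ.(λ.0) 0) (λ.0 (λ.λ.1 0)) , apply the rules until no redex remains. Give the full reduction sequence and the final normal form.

Answer: normal form = λ.λ.0  (in 2 steps)

Working:
  start: (λ.λ.λ.(λ.0) 0) (λ.0 (λ.λ.1 0))
  step 1: λ.λ.(λ.0) 0
  step 2: λ.λ.0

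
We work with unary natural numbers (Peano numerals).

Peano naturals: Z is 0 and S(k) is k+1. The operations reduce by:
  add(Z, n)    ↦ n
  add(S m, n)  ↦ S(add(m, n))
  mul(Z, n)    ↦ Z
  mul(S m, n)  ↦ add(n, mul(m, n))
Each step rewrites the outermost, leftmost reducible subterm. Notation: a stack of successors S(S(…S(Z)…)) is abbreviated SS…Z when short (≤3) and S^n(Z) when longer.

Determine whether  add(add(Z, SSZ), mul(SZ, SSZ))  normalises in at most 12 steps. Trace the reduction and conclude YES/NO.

  start: add(add(Z, SSZ), mul(SZ, SSZ))
  →1  add(SSZ, mul(SZ, SSZ))
  →2  S(add(SZ, mul(SZ, SSZ)))
  →3  S(S(add(Z, mul(SZ, SSZ))))
  →4  S(S(mul(SZ, SSZ)))
  →5  S(S(add(SSZ, mul(Z, SSZ))))
  →6  S(S(S(add(SZ, mul(Z, SSZ)))))
  →7  S(S(S(S(add(Z, mul(Z, SSZ))))))
  →8  S(S(S(S(mul(Z, SSZ)))))
  →9  S^4(Z)

Answer: YES — reaches normal form S^4(Z) in 9 ≤ 12 steps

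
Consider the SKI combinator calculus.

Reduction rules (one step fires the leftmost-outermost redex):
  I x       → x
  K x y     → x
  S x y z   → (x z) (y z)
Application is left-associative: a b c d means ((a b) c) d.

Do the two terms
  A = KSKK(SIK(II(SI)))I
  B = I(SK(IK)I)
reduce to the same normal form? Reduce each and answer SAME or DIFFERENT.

Answer: SAME — A ⇓ I, B ⇓ I

Working:
Term A:
  start: KSKK(SIK(II(SI)))I
  →1  SK(SIK(II(SI)))I
  →2  KI(SIK(II(SI))I)
  →3  I

Term B:
  start: I(SK(IK)I)
  →1  SK(IK)I
  →2  KI(IKI)
  →3  I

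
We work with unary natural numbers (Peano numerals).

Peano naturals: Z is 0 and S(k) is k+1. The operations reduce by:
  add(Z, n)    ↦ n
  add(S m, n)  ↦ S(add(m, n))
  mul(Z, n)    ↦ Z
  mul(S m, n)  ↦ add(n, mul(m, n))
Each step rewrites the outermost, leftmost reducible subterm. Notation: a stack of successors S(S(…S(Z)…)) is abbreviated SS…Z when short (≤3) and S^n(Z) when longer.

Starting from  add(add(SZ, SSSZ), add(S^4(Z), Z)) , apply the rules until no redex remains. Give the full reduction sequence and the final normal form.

  start: add(add(SZ, SSSZ), add(S^4(Z), Z))
  step 1: add(S(add(Z, SSSZ)), add(S^4(Z), Z))
  step 2: S(add(add(Z, SSSZ), add(S^4(Z), Z)))
  step 3: S(add(SSSZ, add(S^4(Z), Z)))
  step 4: S(S(add(SSZ, add(S^4(Z), Z))))
  step 5: S(S(S(add(SZ, add(S^4(Z), Z)))))
  step 6: S(S(S(S(add(Z, add(S^4(Z), Z))))))
  step 7: S(S(S(S(add(S^4(Z), Z)))))
  step 8: S(S(S(S(S(add(SSSZ, Z))))))
  step 9: S(S(S(S(S(S(add(SSZ, Z)))))))
  step 10: S(S(S(S(S(S(S(add(SZ, Z))))))))
  step 11: S(S(S(S(S(S(S(S(add(Z, Z)))))))))
  step 12: S^8(Z)

Answer: normal form = S^8(Z)  (in 12 steps)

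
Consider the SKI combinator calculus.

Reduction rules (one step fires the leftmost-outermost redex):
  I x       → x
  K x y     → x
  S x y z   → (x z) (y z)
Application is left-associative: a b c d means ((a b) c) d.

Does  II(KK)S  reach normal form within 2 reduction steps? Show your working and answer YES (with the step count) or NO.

  start: II(KK)S
  step 1: I(KK)S
  step 2: KKS

Answer: NO — after 2 steps the term is KKS, not yet normal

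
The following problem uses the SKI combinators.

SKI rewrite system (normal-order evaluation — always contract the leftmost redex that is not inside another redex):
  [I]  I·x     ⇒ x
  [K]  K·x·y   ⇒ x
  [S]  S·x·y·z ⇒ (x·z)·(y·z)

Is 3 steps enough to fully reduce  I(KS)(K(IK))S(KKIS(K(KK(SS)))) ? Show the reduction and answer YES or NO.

  start: I(KS)(K(IK))S(KKIS(K(KK(SS))))
  →1  KS(K(IK))S(KKIS(K(KK(SS))))
  →2  SS(KKIS(K(KK(SS))))
  →3  SS(KS(K(KK(SS))))

Answer: NO — after 3 steps the term is SS(KS(K(KK(SS)))), not yet normal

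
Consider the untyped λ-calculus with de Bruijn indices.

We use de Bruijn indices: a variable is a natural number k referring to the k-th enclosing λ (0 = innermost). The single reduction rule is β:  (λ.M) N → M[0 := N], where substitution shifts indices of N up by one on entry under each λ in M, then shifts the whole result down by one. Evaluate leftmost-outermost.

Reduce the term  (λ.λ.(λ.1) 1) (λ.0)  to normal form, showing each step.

  start: (λ.λ.(λ.1) 1) (λ.0)
  [1] λ.(λ.1) (λ.0)
  [2] λ.0

Answer: normal form = λ.0  (in 2 steps)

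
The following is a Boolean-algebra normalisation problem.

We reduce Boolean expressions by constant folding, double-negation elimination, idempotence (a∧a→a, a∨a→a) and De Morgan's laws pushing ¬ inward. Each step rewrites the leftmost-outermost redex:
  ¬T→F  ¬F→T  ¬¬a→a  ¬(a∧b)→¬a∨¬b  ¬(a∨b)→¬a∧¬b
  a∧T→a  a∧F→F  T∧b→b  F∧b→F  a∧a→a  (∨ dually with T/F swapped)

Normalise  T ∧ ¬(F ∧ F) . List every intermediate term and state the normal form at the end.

  start: T ∧ ¬(F ∧ F)
  [1] ¬(F ∧ F)
  [2] ¬F ∨ ¬F
  [3] ¬F
  [4] T

Answer: normal form = T  (in 4 steps)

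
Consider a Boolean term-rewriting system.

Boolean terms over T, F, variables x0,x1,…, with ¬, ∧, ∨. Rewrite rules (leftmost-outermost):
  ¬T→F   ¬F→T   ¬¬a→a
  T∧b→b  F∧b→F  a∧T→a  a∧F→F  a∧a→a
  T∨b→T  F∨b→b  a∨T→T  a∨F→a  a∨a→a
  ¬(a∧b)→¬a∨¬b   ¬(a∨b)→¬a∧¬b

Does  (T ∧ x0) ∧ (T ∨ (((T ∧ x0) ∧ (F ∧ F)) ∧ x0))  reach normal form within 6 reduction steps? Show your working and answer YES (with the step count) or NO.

  start: (T ∧ x0) ∧ (T ∨ (((T ∧ x0) ∧ (F ∧ F)) ∧ x0))
  →1  x0 ∧ (T ∨ (((T ∧ x0) ∧ (F ∧ F)) ∧ x0))
  →2  x0 ∧ T
  →3  x0

Answer: YES — reaches normal form x0 in 3 ≤ 6 steps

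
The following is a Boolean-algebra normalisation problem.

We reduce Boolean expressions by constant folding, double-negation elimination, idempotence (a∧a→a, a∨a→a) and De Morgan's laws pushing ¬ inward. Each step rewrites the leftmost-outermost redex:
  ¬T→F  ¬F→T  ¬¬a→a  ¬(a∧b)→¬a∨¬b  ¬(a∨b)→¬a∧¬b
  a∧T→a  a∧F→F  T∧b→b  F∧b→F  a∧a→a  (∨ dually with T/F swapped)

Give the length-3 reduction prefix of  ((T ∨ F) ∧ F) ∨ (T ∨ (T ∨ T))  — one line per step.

Answer: after 3 steps: T

Reduction:
  start: ((T ∨ F) ∧ F) ∨ (T ∨ (T ∨ T))
  →1  F ∨ (T ∨ (T ∨ T))
  →2  T ∨ (T ∨ T)
  →3  T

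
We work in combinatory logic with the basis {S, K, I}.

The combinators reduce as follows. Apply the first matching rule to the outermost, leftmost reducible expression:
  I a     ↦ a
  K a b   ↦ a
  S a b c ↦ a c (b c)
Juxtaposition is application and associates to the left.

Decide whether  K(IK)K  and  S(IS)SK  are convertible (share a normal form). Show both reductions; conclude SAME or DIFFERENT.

Answer: DIFFERENT — A ⇓ K, B ⇓ SK(SK)

Reduction:
Term A:
  start: K(IK)K
  step 1: IK
  step 2: K

Term B:
  start: S(IS)SK
  step 1: ISK(SK)
  step 2: SK(SK)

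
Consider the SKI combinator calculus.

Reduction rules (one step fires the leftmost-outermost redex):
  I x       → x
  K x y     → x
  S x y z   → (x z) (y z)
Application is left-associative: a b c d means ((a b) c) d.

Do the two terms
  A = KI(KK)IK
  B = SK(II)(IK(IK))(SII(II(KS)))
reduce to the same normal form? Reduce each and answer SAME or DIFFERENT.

Answer: SAME — A ⇓ K, B ⇓ K

Derivation:
Term A:
  start: KI(KK)IK
  [1] IIK
  [2] IK
  [3] K

Term B:
  start: SK(II)(IK(IK))(SII(II(KS)))
  [1] K(IK(IK))(II(IK(IK)))(SII(II(KS)))
  [2] IK(IK)(SII(II(KS)))
  [3] K(IK)(SII(II(KS)))
  [4] IK
  [5] K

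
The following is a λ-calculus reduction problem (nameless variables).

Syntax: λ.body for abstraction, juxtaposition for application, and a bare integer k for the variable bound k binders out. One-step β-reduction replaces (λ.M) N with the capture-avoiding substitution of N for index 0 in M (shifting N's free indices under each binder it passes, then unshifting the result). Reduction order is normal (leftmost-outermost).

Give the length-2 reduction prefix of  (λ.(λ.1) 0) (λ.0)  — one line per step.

Answer: after 2 steps: λ.0

Working:
  start: (λ.(λ.1) 0) (λ.0)
  step 1: (λ.λ.0) (λ.0)
  step 2: λ.0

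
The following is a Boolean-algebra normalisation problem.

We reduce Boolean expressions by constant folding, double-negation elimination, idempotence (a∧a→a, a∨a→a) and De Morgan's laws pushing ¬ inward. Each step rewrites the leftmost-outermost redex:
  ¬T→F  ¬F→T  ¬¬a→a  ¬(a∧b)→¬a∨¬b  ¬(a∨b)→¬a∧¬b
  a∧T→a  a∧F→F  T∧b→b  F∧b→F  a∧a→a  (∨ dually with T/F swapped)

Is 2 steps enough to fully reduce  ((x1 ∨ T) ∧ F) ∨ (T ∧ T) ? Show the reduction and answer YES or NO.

  start: ((x1 ∨ T) ∧ F) ∨ (T ∧ T)
  [1] F ∨ (T ∧ T)
  [2] T ∧ T

Answer: NO — after 2 steps the term is T ∧ T, not yet normal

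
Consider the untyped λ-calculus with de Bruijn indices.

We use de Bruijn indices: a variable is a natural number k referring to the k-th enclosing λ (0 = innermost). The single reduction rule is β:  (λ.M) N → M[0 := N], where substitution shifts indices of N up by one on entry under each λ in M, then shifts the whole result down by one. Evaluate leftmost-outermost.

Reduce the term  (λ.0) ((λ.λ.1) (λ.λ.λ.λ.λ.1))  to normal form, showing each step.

Answer: normal form = λ.λ.λ.λ.λ.λ.1  (in 2 steps)

Working:
  start: (λ.0) ((λ.λ.1) (λ.λ.λ.λ.λ.1))
  [1] (λ.λ.1) (λ.λ.λ.λ.λ.1)
  [2] λ.λ.λ.λ.λ.λ.1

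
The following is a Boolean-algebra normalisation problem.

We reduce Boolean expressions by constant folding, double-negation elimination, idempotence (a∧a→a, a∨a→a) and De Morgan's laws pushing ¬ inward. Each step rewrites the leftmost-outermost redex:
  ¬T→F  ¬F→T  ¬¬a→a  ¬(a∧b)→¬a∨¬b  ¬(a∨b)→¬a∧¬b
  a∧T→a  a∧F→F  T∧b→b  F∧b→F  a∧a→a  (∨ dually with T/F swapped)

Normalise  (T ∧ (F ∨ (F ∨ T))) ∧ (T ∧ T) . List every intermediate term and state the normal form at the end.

  start: (T ∧ (F ∨ (F ∨ T))) ∧ (T ∧ T)
  →1  (F ∨ (F ∨ T)) ∧ (T ∧ T)
  →2  (F ∨ T) ∧ (T ∧ T)
  →3  T ∧ (T ∧ T)
  →4  T ∧ T
  →5  T

Answer: normal form = T  (in 5 steps)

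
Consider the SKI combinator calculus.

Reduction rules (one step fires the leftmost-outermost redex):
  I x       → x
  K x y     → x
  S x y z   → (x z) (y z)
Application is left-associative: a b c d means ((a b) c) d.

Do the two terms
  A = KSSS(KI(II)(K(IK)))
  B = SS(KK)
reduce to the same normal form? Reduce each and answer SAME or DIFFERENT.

Term A:
  start: KSSS(KI(II)(K(IK)))
  →1  SS(KI(II)(K(IK)))
  →2  SS(I(K(IK)))
  →3  SS(K(IK))
  →4  SS(KK)

Term B:
  start: SS(KK)

Answer: SAME — A ⇓ SS(KK), B ⇓ SS(KK)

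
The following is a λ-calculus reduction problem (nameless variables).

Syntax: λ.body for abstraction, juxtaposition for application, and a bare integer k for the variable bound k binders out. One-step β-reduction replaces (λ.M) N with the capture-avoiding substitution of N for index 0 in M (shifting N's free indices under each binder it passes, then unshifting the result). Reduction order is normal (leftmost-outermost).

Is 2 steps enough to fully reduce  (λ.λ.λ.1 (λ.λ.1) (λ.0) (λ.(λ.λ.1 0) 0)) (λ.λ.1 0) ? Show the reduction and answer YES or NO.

Answer: YES — reaches normal form λ.λ.1 (λ.λ.1) (λ.0) (λ.λ.1 0) in 2 ≤ 2 steps

Reduction:
  start: (λ.λ.λ.1 (λ.λ.1) (λ.0) (λ.(λ.λ.1 0) 0)) (λ.λ.1 0)
  [1] λ.λ.1 (λ.λ.1) (λ.0) (λ.(λ.λ.1 0) 0)
  [2] λ.λ.1 (λ.λ.1) (λ.0) (λ.λ.1 0)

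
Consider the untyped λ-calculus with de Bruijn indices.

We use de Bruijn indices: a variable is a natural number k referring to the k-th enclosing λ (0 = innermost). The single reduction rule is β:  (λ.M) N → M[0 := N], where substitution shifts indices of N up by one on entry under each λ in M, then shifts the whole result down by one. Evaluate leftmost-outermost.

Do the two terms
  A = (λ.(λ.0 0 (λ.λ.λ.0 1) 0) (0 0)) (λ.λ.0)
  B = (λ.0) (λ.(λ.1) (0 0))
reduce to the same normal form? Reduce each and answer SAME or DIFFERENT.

Term A:
  start: (λ.(λ.0 0 (λ.λ.λ.0 1) 0) (0 0)) (λ.λ.0)
  step 1: (λ.0 0 (λ.λ.λ.0 1) 0) ((λ.λ.0) (λ.λ.0))
  step 2: (λ.λ.0) (λ.λ.0) ((λ.λ.0) (λ.λ.0)) (λ.λ.λ.0 1) ((λ.λ.0) (λ.λ.0))
  step 3: (λ.0) ((λ.λ.0) (λ.λ.0)) (λ.λ.λ.0 1) ((λ.λ.0) (λ.λ.0))
  step 4: (λ.λ.0) (λ.λ.0) (λ.λ.λ.0 1) ((λ.λ.0) (λ.λ.0))
  step 5: (λ.0) (λ.λ.λ.0 1) ((λ.λ.0) (λ.λ.0))
  step 6: (λ.λ.λ.0 1) ((λ.λ.0) (λ.λ.0))
  step 7: λ.λ.0 1

Term B:
  start: (λ.0) (λ.(λ.1) (0 0))
  step 1: λ.(λ.1) (0 0)
  step 2: λ.0

Answer: DIFFERENT — A ⇓ λ.λ.0 1, B ⇓ λ.0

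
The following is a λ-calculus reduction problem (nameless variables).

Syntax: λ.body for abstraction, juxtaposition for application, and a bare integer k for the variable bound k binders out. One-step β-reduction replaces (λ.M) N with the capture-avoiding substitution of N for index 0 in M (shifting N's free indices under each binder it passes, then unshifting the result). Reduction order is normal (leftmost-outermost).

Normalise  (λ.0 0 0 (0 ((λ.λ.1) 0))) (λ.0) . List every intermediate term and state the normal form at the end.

  start: (λ.0 0 0 (0 ((λ.λ.1) 0))) (λ.0)
  step 1: (λ.0) (λ.0) (λ.0) ((λ.0) ((λ.λ.1) (λ.0)))
  step 2: (λ.0) (λ.0) ((λ.0) ((λ.λ.1) (λ.0)))
  step 3: (λ.0) ((λ.0) ((λ.λ.1) (λ.0)))
  step 4: (λ.0) ((λ.λ.1) (λ.0))
  step 5: (λ.λ.1) (λ.0)
  step 6: λ.λ.0

Answer: normal form = λ.λ.0  (in 6 steps)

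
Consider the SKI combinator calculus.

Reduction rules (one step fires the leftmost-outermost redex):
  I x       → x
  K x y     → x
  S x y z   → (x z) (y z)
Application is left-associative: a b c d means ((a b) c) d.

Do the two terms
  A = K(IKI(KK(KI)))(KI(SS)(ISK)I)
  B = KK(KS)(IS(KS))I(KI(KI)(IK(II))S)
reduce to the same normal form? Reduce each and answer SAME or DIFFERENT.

Answer: DIFFERENT — A ⇓ I, B ⇓ S(KS)I

Reduction:
Term A:
  start: K(IKI(KK(KI)))(KI(SS)(ISK)I)
  [1] IKI(KK(KI))
  [2] KI(KK(KI))
  [3] I

Term B:
  start: KK(KS)(IS(KS))I(KI(KI)(IK(II))S)
  [1] K(IS(KS))I(KI(KI)(IK(II))S)
  [2] IS(KS)(KI(KI)(IK(II))S)
  [3] S(KS)(KI(KI)(IK(II))S)
  [4] S(KS)(I(IK(II))S)
  [5] S(KS)(IK(II)S)
  [6] S(KS)(K(II)S)
  [7] S(KS)(II)
  [8] S(KS)I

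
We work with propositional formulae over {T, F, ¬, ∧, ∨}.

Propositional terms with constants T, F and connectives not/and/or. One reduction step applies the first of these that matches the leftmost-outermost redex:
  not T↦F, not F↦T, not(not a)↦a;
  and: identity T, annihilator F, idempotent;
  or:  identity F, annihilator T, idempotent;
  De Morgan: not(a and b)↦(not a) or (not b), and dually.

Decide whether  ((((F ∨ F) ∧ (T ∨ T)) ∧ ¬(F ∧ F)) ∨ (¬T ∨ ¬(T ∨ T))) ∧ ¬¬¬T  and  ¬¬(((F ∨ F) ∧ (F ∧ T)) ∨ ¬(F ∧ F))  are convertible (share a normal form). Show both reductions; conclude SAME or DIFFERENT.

Answer: DIFFERENT — A ⇓ F, B ⇓ T

Derivation:
Term A:
  start: ((((F ∨ F) ∧ (T ∨ T)) ∧ ¬(F ∧ F)) ∨ (¬T ∨ ¬(T ∨ T))) ∧ ¬¬¬T
  [1] (((F ∧ (T ∨ T)) ∧ ¬(F ∧ F)) ∨ (¬T ∨ ¬(T ∨ T))) ∧ ¬¬¬T
  [2] ((F ∧ ¬(F ∧ F)) ∨ (¬T ∨ ¬(T ∨ T))) ∧ ¬¬¬T
  [3] (F ∨ (¬T ∨ ¬(T ∨ T))) ∧ ¬¬¬T
  [4] (¬T ∨ ¬(T ∨ T)) ∧ ¬¬¬T
  [5] (F ∨ ¬(T ∨ T)) ∧ ¬¬¬T
  [6] ¬(T ∨ T) ∧ ¬¬¬T
  [7] (¬T ∧ ¬T) ∧ ¬¬¬T
  [8] ¬T ∧ ¬¬¬T
  [9] F ∧ ¬¬¬T
  [10] F

Term B:
  start: ¬¬(((F ∨ F) ∧ (F ∧ T)) ∨ ¬(F ∧ F))
  [1] ((F ∨ F) ∧ (F ∧ T)) ∨ ¬(F ∧ F)
  [2] (F ∧ (F ∧ T)) ∨ ¬(F ∧ F)
  [3] F ∨ ¬(F ∧ F)
  [4] ¬(F ∧ F)
  [5] ¬F ∨ ¬F
  [6] ¬F
  [7] T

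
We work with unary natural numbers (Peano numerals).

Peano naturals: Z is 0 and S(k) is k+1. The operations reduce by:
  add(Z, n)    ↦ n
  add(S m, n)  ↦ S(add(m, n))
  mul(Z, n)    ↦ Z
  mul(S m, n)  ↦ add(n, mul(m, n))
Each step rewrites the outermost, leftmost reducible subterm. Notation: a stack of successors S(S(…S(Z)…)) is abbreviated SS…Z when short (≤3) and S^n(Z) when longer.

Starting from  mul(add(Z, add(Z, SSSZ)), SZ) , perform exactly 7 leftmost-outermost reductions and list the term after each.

  start: mul(add(Z, add(Z, SSSZ)), SZ)
  step 1: mul(add(Z, SSSZ), SZ)
  step 2: mul(SSSZ, SZ)
  step 3: add(SZ, mul(SSZ, SZ))
  step 4: S(add(Z, mul(SSZ, SZ)))
  step 5: S(mul(SSZ, SZ))
  step 6: S(add(SZ, mul(SZ, SZ)))
  step 7: S(S(add(Z, mul(SZ, SZ))))

Answer: after 7 steps: S(S(add(Z, mul(SZ, SZ))))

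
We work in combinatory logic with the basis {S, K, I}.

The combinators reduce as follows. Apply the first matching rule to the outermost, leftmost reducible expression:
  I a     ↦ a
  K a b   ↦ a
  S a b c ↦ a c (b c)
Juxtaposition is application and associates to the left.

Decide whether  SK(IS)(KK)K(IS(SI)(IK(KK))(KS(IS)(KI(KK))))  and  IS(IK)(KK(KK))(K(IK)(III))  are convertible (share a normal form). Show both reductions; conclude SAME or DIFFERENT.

Answer: DIFFERENT — A ⇓ KK, B ⇓ K

Working:
Term A:
  start: SK(IS)(KK)K(IS(SI)(IK(KK))(KS(IS)(KI(KK))))
  [1] K(KK)(IS(KK))K(IS(SI)(IK(KK))(KS(IS)(KI(KK))))
  [2] KKK(IS(SI)(IK(KK))(KS(IS)(KI(KK))))
  [3] K(IS(SI)(IK(KK))(KS(IS)(KI(KK))))
  [4] K(S(SI)(IK(KK))(KS(IS)(KI(KK))))
  [5] K(SI(KS(IS)(KI(KK)))(IK(KK)(KS(IS)(KI(KK)))))
  [6] K(I(IK(KK)(KS(IS)(KI(KK))))(KS(IS)(KI(KK))(IK(KK)(KS(IS)(KI(KK))))))
  [7] K(IK(KK)(KS(IS)(KI(KK)))(KS(IS)(KI(KK))(IK(KK)(KS(IS)(KI(KK))))))
  [8] K(K(KK)(KS(IS)(KI(KK)))(KS(IS)(KI(KK))(IK(KK)(KS(IS)(KI(KK))))))
  [9] K(KK(KS(IS)(KI(KK))(IK(KK)(KS(IS)(KI(KK))))))
  [10] KK

Term B:
  start: IS(IK)(KK(KK))(K(IK)(III))
  [1] S(IK)(KK(KK))(K(IK)(III))
  [2] IK(K(IK)(III))(KK(KK)(K(IK)(III)))
  [3] K(K(IK)(III))(KK(KK)(K(IK)(III)))
  [4] K(IK)(III)
  [5] IK
  [6] K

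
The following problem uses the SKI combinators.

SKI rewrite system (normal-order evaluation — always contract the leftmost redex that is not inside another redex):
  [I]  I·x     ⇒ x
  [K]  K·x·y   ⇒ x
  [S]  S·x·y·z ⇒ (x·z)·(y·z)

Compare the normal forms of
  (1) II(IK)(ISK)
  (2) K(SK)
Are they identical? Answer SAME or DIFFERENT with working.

Answer: SAME — A ⇓ K(SK), B ⇓ K(SK)

Derivation:
Term A:
  start: II(IK)(ISK)
  step 1: I(IK)(ISK)
  step 2: IK(ISK)
  step 3: K(ISK)
  step 4: K(SK)

Term B:
  start: K(SK)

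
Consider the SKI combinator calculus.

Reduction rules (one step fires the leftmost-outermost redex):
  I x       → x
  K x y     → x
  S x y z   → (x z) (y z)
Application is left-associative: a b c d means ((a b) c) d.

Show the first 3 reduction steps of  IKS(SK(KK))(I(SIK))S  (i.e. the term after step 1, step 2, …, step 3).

Answer: after 3 steps: S(SIK)S

Reduction:
  start: IKS(SK(KK))(I(SIK))S
  →1  KS(SK(KK))(I(SIK))S
  →2  S(I(SIK))S
  →3  S(SIK)S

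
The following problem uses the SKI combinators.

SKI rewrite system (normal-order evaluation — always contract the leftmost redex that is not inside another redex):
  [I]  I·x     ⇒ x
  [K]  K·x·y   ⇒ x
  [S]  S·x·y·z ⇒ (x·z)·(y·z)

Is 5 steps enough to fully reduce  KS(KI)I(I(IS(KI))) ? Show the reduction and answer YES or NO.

  start: KS(KI)I(I(IS(KI)))
  [1] SI(I(IS(KI)))
  [2] SI(IS(KI))
  [3] SI(S(KI))

Answer: YES — reaches normal form SI(S(KI)) in 3 ≤ 5 steps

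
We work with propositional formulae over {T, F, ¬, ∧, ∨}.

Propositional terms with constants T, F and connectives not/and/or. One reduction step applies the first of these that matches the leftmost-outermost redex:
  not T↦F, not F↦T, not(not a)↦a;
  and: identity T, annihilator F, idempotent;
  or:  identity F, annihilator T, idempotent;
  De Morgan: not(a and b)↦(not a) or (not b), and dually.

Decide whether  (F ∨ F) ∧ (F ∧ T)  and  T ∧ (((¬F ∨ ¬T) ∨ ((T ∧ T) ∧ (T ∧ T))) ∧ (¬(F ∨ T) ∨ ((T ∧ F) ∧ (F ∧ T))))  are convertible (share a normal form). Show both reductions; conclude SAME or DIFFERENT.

Answer: SAME — A ⇓ F, B ⇓ F

Working:
Term A:
  start: (F ∨ F) ∧ (F ∧ T)
  [1] F ∧ (F ∧ T)
  [2] F

Term B:
  start: T ∧ (((¬F ∨ ¬T) ∨ ((T ∧ T) ∧ (T ∧ T))) ∧ (¬(F ∨ T) ∨ ((T ∧ F) ∧ (F ∧ T))))
  [1] ((¬F ∨ ¬T) ∨ ((T ∧ T) ∧ (T ∧ T))) ∧ (¬(F ∨ T) ∨ ((T ∧ F) ∧ (F ∧ T)))
  [2] ((T ∨ ¬T) ∨ ((T ∧ T) ∧ (T ∧ T))) ∧ (¬(F ∨ T) ∨ ((T ∧ F) ∧ (F ∧ T)))
  [3] (T ∨ ((T ∧ T) ∧ (T ∧ T))) ∧ (¬(F ∨ T) ∨ ((T ∧ F) ∧ (F ∧ T)))
  [4] T ∧ (¬(F ∨ T) ∨ ((T ∧ F) ∧ (F ∧ T)))
  [5] ¬(F ∨ T) ∨ ((T ∧ F) ∧ (F ∧ T))
  [6] (¬F ∧ ¬T) ∨ ((T ∧ F) ∧ (F ∧ T))
  [7] (T ∧ ¬T) ∨ ((T ∧ F) ∧ (F ∧ T))
  [8] ¬T ∨ ((T ∧ F) ∧ (F ∧ T))
  [9] F ∨ ((T ∧ F) ∧ (F ∧ T))
  [10] (T ∧ F) ∧ (F ∧ T)
  [11] F ∧ (F ∧ T)
  [12] F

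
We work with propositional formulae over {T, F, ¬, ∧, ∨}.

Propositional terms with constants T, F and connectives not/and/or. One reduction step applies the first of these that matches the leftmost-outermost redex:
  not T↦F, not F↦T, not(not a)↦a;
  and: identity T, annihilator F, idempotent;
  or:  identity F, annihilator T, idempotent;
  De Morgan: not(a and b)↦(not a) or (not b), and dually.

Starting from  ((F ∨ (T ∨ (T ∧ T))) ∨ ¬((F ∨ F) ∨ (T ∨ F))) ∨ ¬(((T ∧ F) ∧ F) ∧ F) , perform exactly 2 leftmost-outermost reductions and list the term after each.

  start: ((F ∨ (T ∨ (T ∧ T))) ∨ ¬((F ∨ F) ∨ (T ∨ F))) ∨ ¬(((T ∧ F) ∧ F) ∧ F)
  step 1: ((T ∨ (T ∧ T)) ∨ ¬((F ∨ F) ∨ (T ∨ F))) ∨ ¬(((T ∧ F) ∧ F) ∧ F)
  step 2: (T ∨ ¬((F ∨ F) ∨ (T ∨ F))) ∨ ¬(((T ∧ F) ∧ F) ∧ F)

Answer: after 2 steps: (T ∨ ¬((F ∨ F) ∨ (T ∨ F))) ∨ ¬(((T ∧ F) ∧ F) ∧ F)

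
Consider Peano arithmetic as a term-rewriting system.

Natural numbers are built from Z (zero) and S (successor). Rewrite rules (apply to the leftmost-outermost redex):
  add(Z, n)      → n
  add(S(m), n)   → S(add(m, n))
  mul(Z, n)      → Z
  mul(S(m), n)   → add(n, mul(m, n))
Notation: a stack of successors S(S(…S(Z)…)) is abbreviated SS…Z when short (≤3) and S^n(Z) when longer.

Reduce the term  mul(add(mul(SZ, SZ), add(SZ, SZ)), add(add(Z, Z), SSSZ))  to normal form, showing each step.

Answer: normal form = S^9(Z)  (in 30 steps)

Derivation:
  start: mul(add(mul(SZ, SZ), add(SZ, SZ)), add(add(Z, Z), SSSZ))
  [1] mul(add(add(SZ, mul(Z, SZ)), add(SZ, SZ)), add(add(Z, Z), SSSZ))
  [2] mul(add(S(add(Z, mul(Z, SZ))), add(SZ, SZ)), add(add(Z, Z), SSSZ))
  [3] mul(S(add(add(Z, mul(Z, SZ)), add(SZ, SZ))), add(add(Z, Z), SSSZ))
  [4] add(add(add(Z, Z), SSSZ), mul(add(add(Z, mul(Z, SZ)), add(SZ, SZ)), add(add(Z, Z), SSSZ)))
  [5] add(add(Z, SSSZ), mul(add(add(Z, mul(Z, SZ)), add(SZ, SZ)), add(add(Z, Z), SSSZ)))
  [6] add(SSSZ, mul(add(add(Z, mul(Z, SZ)), add(SZ, SZ)), add(add(Z, Z), SSSZ)))
  [7] S(add(SSZ, mul(add(add(Z, mul(Z, SZ)), add(SZ, SZ)), add(add(Z, Z), SSSZ))))
  [8] S(S(add(SZ, mul(add(add(Z, mul(Z, SZ)), add(SZ, SZ)), add(add(Z, Z), SSSZ)))))
  [9] S(S(S(add(Z, mul(add(add(Z, mul(Z, SZ)), add(SZ, SZ)), add(add(Z, Z), SSSZ))))))
  [10] S(S(S(mul(add(add(Z, mul(Z, SZ)), add(SZ, SZ)), add(add(Z, Z), SSSZ)))))
  [11] S(S(S(mul(add(mul(Z, SZ), add(SZ, SZ)), add(add(Z, Z), SSSZ)))))
  [12] S(S(S(mul(add(Z, add(SZ, SZ)), add(add(Z, Z), SSSZ)))))
  [13] S(S(S(mul(add(SZ, SZ), add(add(Z, Z), SSSZ)))))
  [14] S(S(S(mul(S(add(Z, SZ)), add(add(Z, Z), SSSZ)))))
  [15] S(S(S(add(add(add(Z, Z), SSSZ), mul(add(Z, SZ), add(add(Z, Z), SSSZ))))))
  [16] S(S(S(add(add(Z, SSSZ), mul(add(Z, SZ), add(add(Z, Z), SSSZ))))))
  [17] S(S(S(add(SSSZ, mul(add(Z, SZ), add(add(Z, Z), SSSZ))))))
  [18] S(S(S(S(add(SSZ, mul(add(Z, SZ), add(add(Z, Z), SSSZ)))))))
  [19] S(S(S(S(S(add(SZ, mul(add(Z, SZ), add(add(Z, Z), SSSZ))))))))
  [20] S(S(S(S(S(S(add(Z, mul(add(Z, SZ), add(add(Z, Z), SSSZ)))))))))
  [21] S(S(S(S(S(S(mul(add(Z, SZ), add(add(Z, Z), SSSZ))))))))
  [22] S(S(S(S(S(S(mul(SZ, add(add(Z, Z), SSSZ))))))))
  [23] S(S(S(S(S(S(add(add(add(Z, Z), SSSZ), mul(Z, add(add(Z, Z), SSSZ)))))))))
  [24] S(S(S(S(S(S(add(add(Z, SSSZ), mul(Z, add(add(Z, Z), SSSZ)))))))))
  [25] S(S(S(S(S(S(add(SSSZ, mul(Z, add(add(Z, Z), SSSZ)))))))))
  [26] S(S(S(S(S(S(S(add(SSZ, mul(Z, add(add(Z, Z), SSSZ))))))))))
  [27] S(S(S(S(S(S(S(S(add(SZ, mul(Z, add(add(Z, Z), SSSZ)))))))))))
  [28] S(S(S(S(S(S(S(S(S(add(Z, mul(Z, add(add(Z, Z), SSSZ))))))))))))
  [29] S(S(S(S(S(S(S(S(S(mul(Z, add(add(Z, Z), SSSZ)))))))))))
  [30] S^9(Z)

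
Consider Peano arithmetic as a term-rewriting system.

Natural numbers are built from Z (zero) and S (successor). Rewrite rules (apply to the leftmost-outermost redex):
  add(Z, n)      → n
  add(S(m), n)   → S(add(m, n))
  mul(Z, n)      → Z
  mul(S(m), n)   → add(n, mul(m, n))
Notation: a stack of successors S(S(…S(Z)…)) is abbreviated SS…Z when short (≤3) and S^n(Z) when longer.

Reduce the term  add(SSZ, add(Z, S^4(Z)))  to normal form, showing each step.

Answer: normal form = S^6(Z)  (in 4 steps)

Working:
  start: add(SSZ, add(Z, S^4(Z)))
  →1  S(add(SZ, add(Z, S^4(Z))))
  →2  S(S(add(Z, add(Z, S^4(Z)))))
  →3  S(S(add(Z, S^4(Z))))
  →4  S^6(Z)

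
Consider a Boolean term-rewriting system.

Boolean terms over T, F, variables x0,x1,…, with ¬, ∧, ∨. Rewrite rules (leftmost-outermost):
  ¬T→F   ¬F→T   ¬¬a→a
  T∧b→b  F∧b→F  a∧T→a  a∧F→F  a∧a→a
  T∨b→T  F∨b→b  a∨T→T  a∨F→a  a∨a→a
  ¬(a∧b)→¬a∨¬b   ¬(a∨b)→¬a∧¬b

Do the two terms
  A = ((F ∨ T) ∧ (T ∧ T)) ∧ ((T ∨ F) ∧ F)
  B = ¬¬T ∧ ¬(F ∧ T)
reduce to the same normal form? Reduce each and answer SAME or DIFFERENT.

Term A:
  start: ((F ∨ T) ∧ (T ∧ T)) ∧ ((T ∨ F) ∧ F)
  [1] (T ∧ (T ∧ T)) ∧ ((T ∨ F) ∧ F)
  [2] (T ∧ T) ∧ ((T ∨ F) ∧ F)
  [3] T ∧ ((T ∨ F) ∧ F)
  [4] (T ∨ F) ∧ F
  [5] F

Term B:
  start: ¬¬T ∧ ¬(F ∧ T)
  [1] T ∧ ¬(F ∧ T)
  [2] ¬(F ∧ T)
  [3] ¬F ∨ ¬T
  [4] T ∨ ¬T
  [5] T

Answer: DIFFERENT — A ⇓ F, B ⇓ T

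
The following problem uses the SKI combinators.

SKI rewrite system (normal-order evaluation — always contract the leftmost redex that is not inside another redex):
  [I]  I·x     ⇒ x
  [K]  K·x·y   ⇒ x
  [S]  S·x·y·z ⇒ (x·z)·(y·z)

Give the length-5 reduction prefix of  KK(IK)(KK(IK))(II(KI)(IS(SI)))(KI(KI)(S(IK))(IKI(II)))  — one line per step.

  start: KK(IK)(KK(IK))(II(KI)(IS(SI)))(KI(KI)(S(IK))(IKI(II)))
  step 1: K(KK(IK))(II(KI)(IS(SI)))(KI(KI)(S(IK))(IKI(II)))
  step 2: KK(IK)(KI(KI)(S(IK))(IKI(II)))
  step 3: K(KI(KI)(S(IK))(IKI(II)))
  step 4: K(I(S(IK))(IKI(II)))
  step 5: K(S(IK)(IKI(II)))

Answer: after 5 steps: K(S(IK)(IKI(II)))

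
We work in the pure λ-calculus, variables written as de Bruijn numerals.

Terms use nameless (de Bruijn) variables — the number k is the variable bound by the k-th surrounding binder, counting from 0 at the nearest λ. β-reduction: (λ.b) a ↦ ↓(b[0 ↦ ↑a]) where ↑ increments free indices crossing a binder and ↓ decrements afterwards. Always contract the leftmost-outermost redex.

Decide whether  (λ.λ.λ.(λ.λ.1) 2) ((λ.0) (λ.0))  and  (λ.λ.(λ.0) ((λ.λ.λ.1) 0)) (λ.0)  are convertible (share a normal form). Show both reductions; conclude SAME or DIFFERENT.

Answer: DIFFERENT — A ⇓ λ.λ.λ.λ.0, B ⇓ λ.λ.λ.1

Working:
Term A:
  start: (λ.λ.λ.(λ.λ.1) 2) ((λ.0) (λ.0))
  →1  λ.λ.(λ.λ.1) ((λ.0) (λ.0))
  →2  λ.λ.λ.(λ.0) (λ.0)
  →3  λ.λ.λ.λ.0

Term B:
  start: (λ.λ.(λ.0) ((λ.λ.λ.1) 0)) (λ.0)
  →1  λ.(λ.0) ((λ.λ.λ.1) 0)
  →2  λ.(λ.λ.λ.1) 0
  →3  λ.λ.λ.1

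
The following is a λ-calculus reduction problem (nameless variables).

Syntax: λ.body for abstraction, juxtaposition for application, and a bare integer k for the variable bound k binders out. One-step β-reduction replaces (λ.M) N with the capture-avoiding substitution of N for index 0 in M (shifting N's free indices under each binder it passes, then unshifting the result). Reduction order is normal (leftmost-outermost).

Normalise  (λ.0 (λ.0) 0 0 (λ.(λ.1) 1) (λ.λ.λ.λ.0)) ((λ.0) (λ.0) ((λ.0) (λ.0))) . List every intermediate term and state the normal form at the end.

Answer: normal form = λ.λ.λ.λ.0  (in 16 steps)

Derivation:
  start: (λ.0 (λ.0) 0 0 (λ.(λ.1) 1) (λ.λ.λ.λ.0)) ((λ.0) (λ.0) ((λ.0) (λ.0)))
  step 1: (λ.0) (λ.0) ((λ.0) (λ.0)) (λ.0) ((λ.0) (λ.0) ((λ.0) (λ.0))) ((λ.0) (λ.0) ((λ.0) (λ.0))) (λ.(λ.1) ((λ.0) (λ.0) ((λ.0) (λ.0)))) (λ.λ.λ.λ.0)
  step 2: (λ.0) ((λ.0) (λ.0)) (λ.0) ((λ.0) (λ.0) ((λ.0) (λ.0))) ((λ.0) (λ.0) ((λ.0) (λ.0))) (λ.(λ.1) ((λ.0) (λ.0) ((λ.0) (λ.0)))) (λ.λ.λ.λ.0)
  step 3: (λ.0) (λ.0) (λ.0) ((λ.0) (λ.0) ((λ.0) (λ.0))) ((λ.0) (λ.0) ((λ.0) (λ.0))) (λ.(λ.1) ((λ.0) (λ.0) ((λ.0) (λ.0)))) (λ.λ.λ.λ.0)
  step 4: (λ.0) (λ.0) ((λ.0) (λ.0) ((λ.0) (λ.0))) ((λ.0) (λ.0) ((λ.0) (λ.0))) (λ.(λ.1) ((λ.0) (λ.0) ((λ.0) (λ.0)))) (λ.λ.λ.λ.0)
  step 5: (λ.0) ((λ.0) (λ.0) ((λ.0) (λ.0))) ((λ.0) (λ.0) ((λ.0) (λ.0))) (λ.(λ.1) ((λ.0) (λ.0) ((λ.0) (λ.0)))) (λ.λ.λ.λ.0)
  step 6: (λ.0) (λ.0) ((λ.0) (λ.0)) ((λ.0) (λ.0) ((λ.0) (λ.0))) (λ.(λ.1) ((λ.0) (λ.0) ((λ.0) (λ.0)))) (λ.λ.λ.λ.0)
  step 7: (λ.0) ((λ.0) (λ.0)) ((λ.0) (λ.0) ((λ.0) (λ.0))) (λ.(λ.1) ((λ.0) (λ.0) ((λ.0) (λ.0)))) (λ.λ.λ.λ.0)
  step 8: (λ.0) (λ.0) ((λ.0) (λ.0) ((λ.0) (λ.0))) (λ.(λ.1) ((λ.0) (λ.0) ((λ.0) (λ.0)))) (λ.λ.λ.λ.0)
  step 9: (λ.0) ((λ.0) (λ.0) ((λ.0) (λ.0))) (λ.(λ.1) ((λ.0) (λ.0) ((λ.0) (λ.0)))) (λ.λ.λ.λ.0)
  step 10: (λ.0) (λ.0) ((λ.0) (λ.0)) (λ.(λ.1) ((λ.0) (λ.0) ((λ.0) (λ.0)))) (λ.λ.λ.λ.0)
  step 11: (λ.0) ((λ.0) (λ.0)) (λ.(λ.1) ((λ.0) (λ.0) ((λ.0) (λ.0)))) (λ.λ.λ.λ.0)
  step 12: (λ.0) (λ.0) (λ.(λ.1) ((λ.0) (λ.0) ((λ.0) (λ.0)))) (λ.λ.λ.λ.0)
  step 13: (λ.0) (λ.(λ.1) ((λ.0) (λ.0) ((λ.0) (λ.0)))) (λ.λ.λ.λ.0)
  step 14: (λ.(λ.1) ((λ.0) (λ.0) ((λ.0) (λ.0)))) (λ.λ.λ.λ.0)
  step 15: (λ.λ.λ.λ.λ.0) ((λ.0) (λ.0) ((λ.0) (λ.0)))
  step 16: λ.λ.λ.λ.0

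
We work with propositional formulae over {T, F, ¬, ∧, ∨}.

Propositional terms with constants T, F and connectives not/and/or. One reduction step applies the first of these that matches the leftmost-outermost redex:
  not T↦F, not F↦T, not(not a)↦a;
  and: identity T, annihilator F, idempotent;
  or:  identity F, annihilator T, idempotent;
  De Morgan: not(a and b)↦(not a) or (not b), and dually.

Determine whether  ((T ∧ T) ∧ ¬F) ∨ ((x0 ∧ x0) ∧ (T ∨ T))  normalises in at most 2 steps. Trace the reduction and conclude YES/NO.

Answer: NO — after 2 steps the term is ¬F ∨ ((x0 ∧ x0) ∧ (T ∨ T)), not yet normal

Reduction:
  start: ((T ∧ T) ∧ ¬F) ∨ ((x0 ∧ x0) ∧ (T ∨ T))
  [1] (T ∧ ¬F) ∨ ((x0 ∧ x0) ∧ (T ∨ T))
  [2] ¬F ∨ ((x0 ∧ x0) ∧ (T ∨ T))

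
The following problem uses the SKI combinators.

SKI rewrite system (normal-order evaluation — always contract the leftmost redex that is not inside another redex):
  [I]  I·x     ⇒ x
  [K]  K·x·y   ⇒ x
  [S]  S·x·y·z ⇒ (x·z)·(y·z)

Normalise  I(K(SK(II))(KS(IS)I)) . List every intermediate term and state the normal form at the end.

Answer: normal form = SKI  (in 3 steps)

Working:
  start: I(K(SK(II))(KS(IS)I))
  step 1: K(SK(II))(KS(IS)I)
  step 2: SK(II)
  step 3: SKI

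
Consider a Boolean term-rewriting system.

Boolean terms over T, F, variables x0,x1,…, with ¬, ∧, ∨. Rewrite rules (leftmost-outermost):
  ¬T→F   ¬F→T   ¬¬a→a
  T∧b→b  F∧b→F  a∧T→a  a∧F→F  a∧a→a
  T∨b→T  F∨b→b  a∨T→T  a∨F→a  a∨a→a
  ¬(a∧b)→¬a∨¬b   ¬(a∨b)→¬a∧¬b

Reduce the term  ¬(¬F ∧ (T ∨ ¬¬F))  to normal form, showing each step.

  start: ¬(¬F ∧ (T ∨ ¬¬F))
  →1  ¬¬F ∨ ¬(T ∨ ¬¬F)
  →2  F ∨ ¬(T ∨ ¬¬F)
  →3  ¬(T ∨ ¬¬F)
  →4  ¬T ∧ ¬¬¬F
  →5  F ∧ ¬¬¬F
  →6  F

Answer: normal form = F  (in 6 steps)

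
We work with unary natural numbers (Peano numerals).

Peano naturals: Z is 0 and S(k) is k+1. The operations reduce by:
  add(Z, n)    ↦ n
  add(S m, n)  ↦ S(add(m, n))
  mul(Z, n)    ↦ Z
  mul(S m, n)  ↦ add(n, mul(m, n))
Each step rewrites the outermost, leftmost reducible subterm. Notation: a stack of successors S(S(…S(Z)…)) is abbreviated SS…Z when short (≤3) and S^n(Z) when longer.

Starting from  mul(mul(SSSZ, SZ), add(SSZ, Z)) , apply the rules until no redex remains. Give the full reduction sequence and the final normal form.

  start: mul(mul(SSSZ, SZ), add(SSZ, Z))
  step 1: mul(add(SZ, mul(SSZ, SZ)), add(SSZ, Z))
  step 2: mul(S(add(Z, mul(SSZ, SZ))), add(SSZ, Z))
  step 3: add(add(SSZ, Z), mul(add(Z, mul(SSZ, SZ)), add(SSZ, Z)))
  step 4: add(S(add(SZ, Z)), mul(add(Z, mul(SSZ, SZ)), add(SSZ, Z)))
  step 5: S(add(add(SZ, Z), mul(add(Z, mul(SSZ, SZ)), add(SSZ, Z))))
  step 6: S(add(S(add(Z, Z)), mul(add(Z, mul(SSZ, SZ)), add(SSZ, Z))))
  step 7: S(S(add(add(Z, Z), mul(add(Z, mul(SSZ, SZ)), add(SSZ, Z)))))
  step 8: S(S(add(Z, mul(add(Z, mul(SSZ, SZ)), add(SSZ, Z)))))
  step 9: S(S(mul(add(Z, mul(SSZ, SZ)), add(SSZ, Z))))
  step 10: S(S(mul(mul(SSZ, SZ), add(SSZ, Z))))
  step 11: S(S(mul(add(SZ, mul(SZ, SZ)), add(SSZ, Z))))
  step 12: S(S(mul(S(add(Z, mul(SZ, SZ))), add(SSZ, Z))))
  step 13: S(S(add(add(SSZ, Z), mul(add(Z, mul(SZ, SZ)), add(SSZ, Z)))))
  step 14: S(S(add(S(add(SZ, Z)), mul(add(Z, mul(SZ, SZ)), add(SSZ, Z)))))
  step 15: S(S(S(add(add(SZ, Z), mul(add(Z, mul(SZ, SZ)), add(SSZ, Z))))))
  step 16: S(S(S(add(S(add(Z, Z)), mul(add(Z, mul(SZ, SZ)), add(SSZ, Z))))))
  step 17: S(S(S(S(add(add(Z, Z), mul(add(Z, mul(SZ, SZ)), add(SSZ, Z)))))))
  step 18: S(S(S(S(add(Z, mul(add(Z, mul(SZ, SZ)), add(SSZ, Z)))))))
  step 19: S(S(S(S(mul(add(Z, mul(SZ, SZ)), add(SSZ, Z))))))
  step 20: S(S(S(S(mul(mul(SZ, SZ), add(SSZ, Z))))))
  step 21: S(S(S(S(mul(add(SZ, mul(Z, SZ)), add(SSZ, Z))))))
  step 22: S(S(S(S(mul(S(add(Z, mul(Z, SZ))), add(SSZ, Z))))))
  step 23: S(S(S(S(add(add(SSZ, Z), mul(add(Z, mul(Z, SZ)), add(SSZ, Z)))))))
  step 24: S(S(S(S(add(S(add(SZ, Z)), mul(add(Z, mul(Z, SZ)), add(SSZ, Z)))))))
  step 25: S(S(S(S(S(add(add(SZ, Z), mul(add(Z, mul(Z, SZ)), add(SSZ, Z))))))))
  step 26: S(S(S(S(S(add(S(add(Z, Z)), mul(add(Z, mul(Z, SZ)), add(SSZ, Z))))))))
  step 27: S(S(S(S(S(S(add(add(Z, Z), mul(add(Z, mul(Z, SZ)), add(SSZ, Z)))))))))
  step 28: S(S(S(S(S(S(add(Z, mul(add(Z, mul(Z, SZ)), add(SSZ, Z)))))))))
  step 29: S(S(S(S(S(S(mul(add(Z, mul(Z, SZ)), add(SSZ, Z))))))))
  step 30: S(S(S(S(S(S(mul(mul(Z, SZ), add(SSZ, Z))))))))
  step 31: S(S(S(S(S(S(mul(Z, add(SSZ, Z))))))))
  step 32: S^6(Z)

Answer: normal form = S^6(Z)  (in 32 steps)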